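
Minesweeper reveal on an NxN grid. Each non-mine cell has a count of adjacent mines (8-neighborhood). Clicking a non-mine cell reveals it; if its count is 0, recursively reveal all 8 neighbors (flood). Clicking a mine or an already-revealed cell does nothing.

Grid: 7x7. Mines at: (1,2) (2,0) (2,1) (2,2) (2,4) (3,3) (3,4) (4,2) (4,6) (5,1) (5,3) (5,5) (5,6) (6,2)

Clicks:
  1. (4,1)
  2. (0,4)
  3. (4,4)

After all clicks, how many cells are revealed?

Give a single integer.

Click 1 (4,1) count=2: revealed 1 new [(4,1)] -> total=1
Click 2 (0,4) count=0: revealed 12 new [(0,3) (0,4) (0,5) (0,6) (1,3) (1,4) (1,5) (1,6) (2,5) (2,6) (3,5) (3,6)] -> total=13
Click 3 (4,4) count=4: revealed 1 new [(4,4)] -> total=14

Answer: 14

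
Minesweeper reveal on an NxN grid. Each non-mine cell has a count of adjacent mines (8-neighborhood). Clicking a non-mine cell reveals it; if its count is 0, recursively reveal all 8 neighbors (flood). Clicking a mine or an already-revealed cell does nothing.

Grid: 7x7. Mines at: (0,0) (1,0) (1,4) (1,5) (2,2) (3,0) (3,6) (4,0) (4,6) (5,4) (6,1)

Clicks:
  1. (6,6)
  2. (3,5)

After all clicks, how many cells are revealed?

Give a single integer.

Answer: 5

Derivation:
Click 1 (6,6) count=0: revealed 4 new [(5,5) (5,6) (6,5) (6,6)] -> total=4
Click 2 (3,5) count=2: revealed 1 new [(3,5)] -> total=5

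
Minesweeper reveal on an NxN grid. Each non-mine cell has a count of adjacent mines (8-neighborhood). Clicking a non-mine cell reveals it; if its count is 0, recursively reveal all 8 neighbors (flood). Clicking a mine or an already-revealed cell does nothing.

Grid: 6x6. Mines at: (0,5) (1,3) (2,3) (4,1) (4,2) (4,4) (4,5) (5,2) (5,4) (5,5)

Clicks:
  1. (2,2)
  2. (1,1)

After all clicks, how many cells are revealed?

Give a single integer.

Answer: 12

Derivation:
Click 1 (2,2) count=2: revealed 1 new [(2,2)] -> total=1
Click 2 (1,1) count=0: revealed 11 new [(0,0) (0,1) (0,2) (1,0) (1,1) (1,2) (2,0) (2,1) (3,0) (3,1) (3,2)] -> total=12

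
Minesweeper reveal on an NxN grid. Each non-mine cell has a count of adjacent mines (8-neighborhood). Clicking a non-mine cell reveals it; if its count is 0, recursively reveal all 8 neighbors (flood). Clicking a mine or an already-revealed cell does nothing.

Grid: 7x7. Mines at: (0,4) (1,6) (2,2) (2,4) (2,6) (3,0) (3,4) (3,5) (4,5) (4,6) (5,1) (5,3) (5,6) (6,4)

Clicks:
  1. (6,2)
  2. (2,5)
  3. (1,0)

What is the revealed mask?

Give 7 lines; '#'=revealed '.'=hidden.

Answer: ####...
####...
##...#.
.......
.......
.......
..#....

Derivation:
Click 1 (6,2) count=2: revealed 1 new [(6,2)] -> total=1
Click 2 (2,5) count=5: revealed 1 new [(2,5)] -> total=2
Click 3 (1,0) count=0: revealed 10 new [(0,0) (0,1) (0,2) (0,3) (1,0) (1,1) (1,2) (1,3) (2,0) (2,1)] -> total=12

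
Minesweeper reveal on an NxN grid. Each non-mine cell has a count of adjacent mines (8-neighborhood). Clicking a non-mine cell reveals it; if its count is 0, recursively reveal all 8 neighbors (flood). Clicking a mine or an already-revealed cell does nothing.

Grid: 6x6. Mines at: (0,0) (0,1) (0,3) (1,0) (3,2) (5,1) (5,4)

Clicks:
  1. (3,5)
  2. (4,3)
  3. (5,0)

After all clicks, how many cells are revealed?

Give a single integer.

Answer: 15

Derivation:
Click 1 (3,5) count=0: revealed 14 new [(0,4) (0,5) (1,3) (1,4) (1,5) (2,3) (2,4) (2,5) (3,3) (3,4) (3,5) (4,3) (4,4) (4,5)] -> total=14
Click 2 (4,3) count=2: revealed 0 new [(none)] -> total=14
Click 3 (5,0) count=1: revealed 1 new [(5,0)] -> total=15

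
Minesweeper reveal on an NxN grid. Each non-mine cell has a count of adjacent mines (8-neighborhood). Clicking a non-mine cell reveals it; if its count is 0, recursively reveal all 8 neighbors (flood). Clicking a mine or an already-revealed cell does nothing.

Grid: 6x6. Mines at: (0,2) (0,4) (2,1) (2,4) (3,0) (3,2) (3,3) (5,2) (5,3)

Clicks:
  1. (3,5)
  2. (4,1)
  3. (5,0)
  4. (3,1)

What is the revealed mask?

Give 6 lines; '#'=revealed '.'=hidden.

Answer: ......
......
......
.#...#
##....
##....

Derivation:
Click 1 (3,5) count=1: revealed 1 new [(3,5)] -> total=1
Click 2 (4,1) count=3: revealed 1 new [(4,1)] -> total=2
Click 3 (5,0) count=0: revealed 3 new [(4,0) (5,0) (5,1)] -> total=5
Click 4 (3,1) count=3: revealed 1 new [(3,1)] -> total=6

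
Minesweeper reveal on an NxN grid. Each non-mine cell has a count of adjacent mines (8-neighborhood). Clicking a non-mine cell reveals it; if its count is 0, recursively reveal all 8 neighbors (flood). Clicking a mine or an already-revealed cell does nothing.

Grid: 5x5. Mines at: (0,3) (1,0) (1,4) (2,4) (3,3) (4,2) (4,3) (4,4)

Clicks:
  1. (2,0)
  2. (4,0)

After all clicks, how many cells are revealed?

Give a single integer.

Click 1 (2,0) count=1: revealed 1 new [(2,0)] -> total=1
Click 2 (4,0) count=0: revealed 5 new [(2,1) (3,0) (3,1) (4,0) (4,1)] -> total=6

Answer: 6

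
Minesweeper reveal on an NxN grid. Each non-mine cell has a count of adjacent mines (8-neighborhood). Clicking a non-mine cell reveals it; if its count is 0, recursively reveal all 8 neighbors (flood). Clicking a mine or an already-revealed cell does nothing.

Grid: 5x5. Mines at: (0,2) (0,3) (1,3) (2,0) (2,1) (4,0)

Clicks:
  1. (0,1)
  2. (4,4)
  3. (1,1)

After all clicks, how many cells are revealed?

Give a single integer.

Click 1 (0,1) count=1: revealed 1 new [(0,1)] -> total=1
Click 2 (4,4) count=0: revealed 11 new [(2,2) (2,3) (2,4) (3,1) (3,2) (3,3) (3,4) (4,1) (4,2) (4,3) (4,4)] -> total=12
Click 3 (1,1) count=3: revealed 1 new [(1,1)] -> total=13

Answer: 13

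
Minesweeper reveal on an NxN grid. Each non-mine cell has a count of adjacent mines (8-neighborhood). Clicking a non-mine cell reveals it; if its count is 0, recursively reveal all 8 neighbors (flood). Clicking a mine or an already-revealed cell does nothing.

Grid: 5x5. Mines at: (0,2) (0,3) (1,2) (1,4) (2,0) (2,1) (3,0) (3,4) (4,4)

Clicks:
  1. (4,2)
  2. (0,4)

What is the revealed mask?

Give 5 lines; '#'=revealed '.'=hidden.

Click 1 (4,2) count=0: revealed 6 new [(3,1) (3,2) (3,3) (4,1) (4,2) (4,3)] -> total=6
Click 2 (0,4) count=2: revealed 1 new [(0,4)] -> total=7

Answer: ....#
.....
.....
.###.
.###.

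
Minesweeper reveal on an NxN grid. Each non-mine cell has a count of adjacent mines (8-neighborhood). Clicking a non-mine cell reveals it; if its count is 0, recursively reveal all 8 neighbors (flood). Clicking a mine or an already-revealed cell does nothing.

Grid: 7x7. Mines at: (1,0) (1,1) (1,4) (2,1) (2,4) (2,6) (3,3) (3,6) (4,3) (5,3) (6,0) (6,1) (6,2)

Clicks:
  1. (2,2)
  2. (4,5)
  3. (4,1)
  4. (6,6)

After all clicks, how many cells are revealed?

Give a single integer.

Click 1 (2,2) count=3: revealed 1 new [(2,2)] -> total=1
Click 2 (4,5) count=1: revealed 1 new [(4,5)] -> total=2
Click 3 (4,1) count=0: revealed 9 new [(3,0) (3,1) (3,2) (4,0) (4,1) (4,2) (5,0) (5,1) (5,2)] -> total=11
Click 4 (6,6) count=0: revealed 8 new [(4,4) (4,6) (5,4) (5,5) (5,6) (6,4) (6,5) (6,6)] -> total=19

Answer: 19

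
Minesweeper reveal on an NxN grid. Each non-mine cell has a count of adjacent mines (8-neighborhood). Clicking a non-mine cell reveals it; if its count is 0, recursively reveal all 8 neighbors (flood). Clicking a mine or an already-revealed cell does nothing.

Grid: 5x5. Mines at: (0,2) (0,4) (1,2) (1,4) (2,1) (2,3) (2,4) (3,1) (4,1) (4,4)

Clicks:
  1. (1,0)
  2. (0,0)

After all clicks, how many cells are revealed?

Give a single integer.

Click 1 (1,0) count=1: revealed 1 new [(1,0)] -> total=1
Click 2 (0,0) count=0: revealed 3 new [(0,0) (0,1) (1,1)] -> total=4

Answer: 4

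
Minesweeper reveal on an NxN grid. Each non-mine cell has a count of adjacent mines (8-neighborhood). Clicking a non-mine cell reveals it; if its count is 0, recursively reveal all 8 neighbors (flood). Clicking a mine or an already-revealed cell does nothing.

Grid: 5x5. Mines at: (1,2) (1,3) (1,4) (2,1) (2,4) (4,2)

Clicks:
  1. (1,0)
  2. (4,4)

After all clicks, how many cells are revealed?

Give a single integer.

Answer: 5

Derivation:
Click 1 (1,0) count=1: revealed 1 new [(1,0)] -> total=1
Click 2 (4,4) count=0: revealed 4 new [(3,3) (3,4) (4,3) (4,4)] -> total=5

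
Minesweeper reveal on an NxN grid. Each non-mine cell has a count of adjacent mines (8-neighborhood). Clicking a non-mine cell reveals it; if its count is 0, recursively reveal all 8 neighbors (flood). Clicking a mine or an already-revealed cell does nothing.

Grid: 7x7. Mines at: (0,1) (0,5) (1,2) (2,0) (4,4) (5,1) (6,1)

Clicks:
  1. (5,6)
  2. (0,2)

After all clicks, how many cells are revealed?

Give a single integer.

Click 1 (5,6) count=0: revealed 24 new [(1,3) (1,4) (1,5) (1,6) (2,3) (2,4) (2,5) (2,6) (3,3) (3,4) (3,5) (3,6) (4,5) (4,6) (5,2) (5,3) (5,4) (5,5) (5,6) (6,2) (6,3) (6,4) (6,5) (6,6)] -> total=24
Click 2 (0,2) count=2: revealed 1 new [(0,2)] -> total=25

Answer: 25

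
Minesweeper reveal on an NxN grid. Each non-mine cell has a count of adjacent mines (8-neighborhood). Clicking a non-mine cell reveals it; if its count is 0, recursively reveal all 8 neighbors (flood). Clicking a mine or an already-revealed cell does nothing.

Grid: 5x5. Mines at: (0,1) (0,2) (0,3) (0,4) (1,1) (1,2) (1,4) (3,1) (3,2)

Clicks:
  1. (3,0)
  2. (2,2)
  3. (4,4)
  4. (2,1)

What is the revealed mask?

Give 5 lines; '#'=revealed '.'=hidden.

Click 1 (3,0) count=1: revealed 1 new [(3,0)] -> total=1
Click 2 (2,2) count=4: revealed 1 new [(2,2)] -> total=2
Click 3 (4,4) count=0: revealed 6 new [(2,3) (2,4) (3,3) (3,4) (4,3) (4,4)] -> total=8
Click 4 (2,1) count=4: revealed 1 new [(2,1)] -> total=9

Answer: .....
.....
.####
#..##
...##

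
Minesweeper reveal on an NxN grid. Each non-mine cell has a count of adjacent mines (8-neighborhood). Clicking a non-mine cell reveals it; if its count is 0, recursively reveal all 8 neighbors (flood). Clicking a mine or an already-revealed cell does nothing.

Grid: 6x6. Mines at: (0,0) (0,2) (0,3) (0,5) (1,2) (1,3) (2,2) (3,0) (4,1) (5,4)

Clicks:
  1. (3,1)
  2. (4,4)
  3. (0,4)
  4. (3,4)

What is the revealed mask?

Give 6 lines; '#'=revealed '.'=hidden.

Click 1 (3,1) count=3: revealed 1 new [(3,1)] -> total=1
Click 2 (4,4) count=1: revealed 1 new [(4,4)] -> total=2
Click 3 (0,4) count=3: revealed 1 new [(0,4)] -> total=3
Click 4 (3,4) count=0: revealed 10 new [(1,4) (1,5) (2,3) (2,4) (2,5) (3,3) (3,4) (3,5) (4,3) (4,5)] -> total=13

Answer: ....#.
....##
...###
.#.###
...###
......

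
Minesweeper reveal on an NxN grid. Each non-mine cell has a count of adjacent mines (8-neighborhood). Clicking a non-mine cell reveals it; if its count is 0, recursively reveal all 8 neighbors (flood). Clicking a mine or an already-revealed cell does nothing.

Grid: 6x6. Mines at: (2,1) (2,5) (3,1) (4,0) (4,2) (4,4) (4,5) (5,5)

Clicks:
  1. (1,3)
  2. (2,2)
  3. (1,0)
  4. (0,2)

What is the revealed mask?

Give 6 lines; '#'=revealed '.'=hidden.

Answer: ######
######
..###.
..###.
......
......

Derivation:
Click 1 (1,3) count=0: revealed 18 new [(0,0) (0,1) (0,2) (0,3) (0,4) (0,5) (1,0) (1,1) (1,2) (1,3) (1,4) (1,5) (2,2) (2,3) (2,4) (3,2) (3,3) (3,4)] -> total=18
Click 2 (2,2) count=2: revealed 0 new [(none)] -> total=18
Click 3 (1,0) count=1: revealed 0 new [(none)] -> total=18
Click 4 (0,2) count=0: revealed 0 new [(none)] -> total=18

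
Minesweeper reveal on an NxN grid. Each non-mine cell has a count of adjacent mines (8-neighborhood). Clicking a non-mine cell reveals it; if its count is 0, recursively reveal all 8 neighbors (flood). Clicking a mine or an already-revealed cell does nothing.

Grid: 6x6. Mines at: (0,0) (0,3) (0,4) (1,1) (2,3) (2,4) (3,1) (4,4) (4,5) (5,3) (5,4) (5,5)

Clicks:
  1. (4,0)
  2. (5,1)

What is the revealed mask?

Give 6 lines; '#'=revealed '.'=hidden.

Answer: ......
......
......
......
###...
###...

Derivation:
Click 1 (4,0) count=1: revealed 1 new [(4,0)] -> total=1
Click 2 (5,1) count=0: revealed 5 new [(4,1) (4,2) (5,0) (5,1) (5,2)] -> total=6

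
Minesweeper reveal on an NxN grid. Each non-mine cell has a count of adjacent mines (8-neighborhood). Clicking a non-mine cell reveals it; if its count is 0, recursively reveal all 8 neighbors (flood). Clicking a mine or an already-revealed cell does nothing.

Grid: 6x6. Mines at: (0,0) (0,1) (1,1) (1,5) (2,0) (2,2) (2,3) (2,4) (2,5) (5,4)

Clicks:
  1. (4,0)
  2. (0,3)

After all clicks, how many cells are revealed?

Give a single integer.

Answer: 18

Derivation:
Click 1 (4,0) count=0: revealed 12 new [(3,0) (3,1) (3,2) (3,3) (4,0) (4,1) (4,2) (4,3) (5,0) (5,1) (5,2) (5,3)] -> total=12
Click 2 (0,3) count=0: revealed 6 new [(0,2) (0,3) (0,4) (1,2) (1,3) (1,4)] -> total=18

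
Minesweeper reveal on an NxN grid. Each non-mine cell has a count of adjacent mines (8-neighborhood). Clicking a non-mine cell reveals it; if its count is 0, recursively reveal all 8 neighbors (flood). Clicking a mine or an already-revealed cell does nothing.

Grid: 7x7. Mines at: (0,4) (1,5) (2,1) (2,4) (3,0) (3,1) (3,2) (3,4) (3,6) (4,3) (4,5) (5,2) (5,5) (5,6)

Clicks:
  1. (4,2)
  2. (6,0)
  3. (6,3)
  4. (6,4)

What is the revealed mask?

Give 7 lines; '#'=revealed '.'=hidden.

Answer: .......
.......
.......
.......
###....
##.....
##.##..

Derivation:
Click 1 (4,2) count=4: revealed 1 new [(4,2)] -> total=1
Click 2 (6,0) count=0: revealed 6 new [(4,0) (4,1) (5,0) (5,1) (6,0) (6,1)] -> total=7
Click 3 (6,3) count=1: revealed 1 new [(6,3)] -> total=8
Click 4 (6,4) count=1: revealed 1 new [(6,4)] -> total=9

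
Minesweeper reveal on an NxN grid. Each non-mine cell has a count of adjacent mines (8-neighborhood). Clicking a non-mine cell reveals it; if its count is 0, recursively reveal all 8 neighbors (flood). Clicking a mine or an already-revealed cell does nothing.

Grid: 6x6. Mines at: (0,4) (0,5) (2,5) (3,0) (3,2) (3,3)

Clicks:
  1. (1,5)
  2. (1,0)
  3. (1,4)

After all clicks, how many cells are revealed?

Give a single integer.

Answer: 14

Derivation:
Click 1 (1,5) count=3: revealed 1 new [(1,5)] -> total=1
Click 2 (1,0) count=0: revealed 12 new [(0,0) (0,1) (0,2) (0,3) (1,0) (1,1) (1,2) (1,3) (2,0) (2,1) (2,2) (2,3)] -> total=13
Click 3 (1,4) count=3: revealed 1 new [(1,4)] -> total=14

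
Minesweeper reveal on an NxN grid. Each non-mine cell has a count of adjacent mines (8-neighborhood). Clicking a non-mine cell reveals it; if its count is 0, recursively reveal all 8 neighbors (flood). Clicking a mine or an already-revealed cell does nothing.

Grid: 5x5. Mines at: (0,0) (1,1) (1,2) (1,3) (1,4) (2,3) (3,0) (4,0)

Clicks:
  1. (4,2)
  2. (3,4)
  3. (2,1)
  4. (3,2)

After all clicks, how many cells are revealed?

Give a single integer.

Click 1 (4,2) count=0: revealed 8 new [(3,1) (3,2) (3,3) (3,4) (4,1) (4,2) (4,3) (4,4)] -> total=8
Click 2 (3,4) count=1: revealed 0 new [(none)] -> total=8
Click 3 (2,1) count=3: revealed 1 new [(2,1)] -> total=9
Click 4 (3,2) count=1: revealed 0 new [(none)] -> total=9

Answer: 9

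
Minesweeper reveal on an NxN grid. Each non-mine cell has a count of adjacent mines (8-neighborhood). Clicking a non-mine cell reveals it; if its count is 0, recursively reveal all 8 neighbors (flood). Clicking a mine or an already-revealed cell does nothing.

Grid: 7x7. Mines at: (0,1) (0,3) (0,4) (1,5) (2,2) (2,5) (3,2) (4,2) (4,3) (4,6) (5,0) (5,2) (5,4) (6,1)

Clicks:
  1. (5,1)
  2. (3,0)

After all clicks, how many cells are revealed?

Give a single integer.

Click 1 (5,1) count=4: revealed 1 new [(5,1)] -> total=1
Click 2 (3,0) count=0: revealed 8 new [(1,0) (1,1) (2,0) (2,1) (3,0) (3,1) (4,0) (4,1)] -> total=9

Answer: 9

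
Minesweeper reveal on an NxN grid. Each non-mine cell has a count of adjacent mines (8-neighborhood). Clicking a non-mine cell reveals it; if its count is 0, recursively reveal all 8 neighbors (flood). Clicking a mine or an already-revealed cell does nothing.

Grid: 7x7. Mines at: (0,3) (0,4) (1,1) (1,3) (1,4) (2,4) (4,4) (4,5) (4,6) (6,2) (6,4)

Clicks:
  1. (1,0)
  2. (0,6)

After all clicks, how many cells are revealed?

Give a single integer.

Click 1 (1,0) count=1: revealed 1 new [(1,0)] -> total=1
Click 2 (0,6) count=0: revealed 8 new [(0,5) (0,6) (1,5) (1,6) (2,5) (2,6) (3,5) (3,6)] -> total=9

Answer: 9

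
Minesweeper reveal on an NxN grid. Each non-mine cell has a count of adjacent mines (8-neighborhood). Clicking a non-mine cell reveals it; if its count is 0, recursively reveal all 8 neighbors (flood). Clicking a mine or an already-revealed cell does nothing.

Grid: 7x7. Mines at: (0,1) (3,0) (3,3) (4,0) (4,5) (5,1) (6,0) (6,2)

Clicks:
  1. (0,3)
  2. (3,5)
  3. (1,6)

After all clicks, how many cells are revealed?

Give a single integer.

Click 1 (0,3) count=0: revealed 18 new [(0,2) (0,3) (0,4) (0,5) (0,6) (1,2) (1,3) (1,4) (1,5) (1,6) (2,2) (2,3) (2,4) (2,5) (2,6) (3,4) (3,5) (3,6)] -> total=18
Click 2 (3,5) count=1: revealed 0 new [(none)] -> total=18
Click 3 (1,6) count=0: revealed 0 new [(none)] -> total=18

Answer: 18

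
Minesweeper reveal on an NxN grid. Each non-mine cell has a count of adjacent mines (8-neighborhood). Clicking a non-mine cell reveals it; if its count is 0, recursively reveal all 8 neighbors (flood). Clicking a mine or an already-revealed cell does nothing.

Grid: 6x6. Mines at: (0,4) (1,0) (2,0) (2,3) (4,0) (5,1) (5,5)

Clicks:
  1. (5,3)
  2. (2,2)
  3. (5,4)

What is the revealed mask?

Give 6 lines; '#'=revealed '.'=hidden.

Click 1 (5,3) count=0: revealed 9 new [(3,2) (3,3) (3,4) (4,2) (4,3) (4,4) (5,2) (5,3) (5,4)] -> total=9
Click 2 (2,2) count=1: revealed 1 new [(2,2)] -> total=10
Click 3 (5,4) count=1: revealed 0 new [(none)] -> total=10

Answer: ......
......
..#...
..###.
..###.
..###.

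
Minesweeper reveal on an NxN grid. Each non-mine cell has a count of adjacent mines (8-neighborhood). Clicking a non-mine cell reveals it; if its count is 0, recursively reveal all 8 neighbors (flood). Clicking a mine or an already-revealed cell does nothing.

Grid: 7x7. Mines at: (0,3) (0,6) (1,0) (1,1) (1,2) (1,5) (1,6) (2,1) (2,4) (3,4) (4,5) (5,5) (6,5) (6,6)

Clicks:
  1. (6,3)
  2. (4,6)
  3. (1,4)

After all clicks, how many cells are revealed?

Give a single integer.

Answer: 21

Derivation:
Click 1 (6,3) count=0: revealed 19 new [(3,0) (3,1) (3,2) (3,3) (4,0) (4,1) (4,2) (4,3) (4,4) (5,0) (5,1) (5,2) (5,3) (5,4) (6,0) (6,1) (6,2) (6,3) (6,4)] -> total=19
Click 2 (4,6) count=2: revealed 1 new [(4,6)] -> total=20
Click 3 (1,4) count=3: revealed 1 new [(1,4)] -> total=21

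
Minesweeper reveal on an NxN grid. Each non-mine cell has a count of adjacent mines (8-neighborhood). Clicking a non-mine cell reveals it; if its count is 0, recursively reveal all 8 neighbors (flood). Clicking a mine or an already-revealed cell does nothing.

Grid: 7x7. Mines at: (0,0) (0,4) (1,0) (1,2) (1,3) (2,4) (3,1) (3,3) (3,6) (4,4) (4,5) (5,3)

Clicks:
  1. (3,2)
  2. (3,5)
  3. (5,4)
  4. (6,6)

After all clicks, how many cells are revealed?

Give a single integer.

Click 1 (3,2) count=2: revealed 1 new [(3,2)] -> total=1
Click 2 (3,5) count=4: revealed 1 new [(3,5)] -> total=2
Click 3 (5,4) count=3: revealed 1 new [(5,4)] -> total=3
Click 4 (6,6) count=0: revealed 5 new [(5,5) (5,6) (6,4) (6,5) (6,6)] -> total=8

Answer: 8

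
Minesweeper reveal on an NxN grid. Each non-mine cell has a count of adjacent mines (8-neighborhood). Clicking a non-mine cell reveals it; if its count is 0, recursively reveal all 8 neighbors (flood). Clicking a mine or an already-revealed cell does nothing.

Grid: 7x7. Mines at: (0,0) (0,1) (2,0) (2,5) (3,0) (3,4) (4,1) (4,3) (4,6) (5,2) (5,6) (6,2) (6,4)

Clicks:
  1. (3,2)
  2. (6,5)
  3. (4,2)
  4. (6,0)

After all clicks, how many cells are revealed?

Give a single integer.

Answer: 7

Derivation:
Click 1 (3,2) count=2: revealed 1 new [(3,2)] -> total=1
Click 2 (6,5) count=2: revealed 1 new [(6,5)] -> total=2
Click 3 (4,2) count=3: revealed 1 new [(4,2)] -> total=3
Click 4 (6,0) count=0: revealed 4 new [(5,0) (5,1) (6,0) (6,1)] -> total=7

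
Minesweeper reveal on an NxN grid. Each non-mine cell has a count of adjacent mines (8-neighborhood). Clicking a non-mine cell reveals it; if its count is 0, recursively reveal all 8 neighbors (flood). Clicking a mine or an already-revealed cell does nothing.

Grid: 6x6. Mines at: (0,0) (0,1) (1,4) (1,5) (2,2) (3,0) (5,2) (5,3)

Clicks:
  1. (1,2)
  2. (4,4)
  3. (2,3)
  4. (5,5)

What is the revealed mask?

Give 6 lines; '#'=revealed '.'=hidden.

Click 1 (1,2) count=2: revealed 1 new [(1,2)] -> total=1
Click 2 (4,4) count=1: revealed 1 new [(4,4)] -> total=2
Click 3 (2,3) count=2: revealed 1 new [(2,3)] -> total=3
Click 4 (5,5) count=0: revealed 9 new [(2,4) (2,5) (3,3) (3,4) (3,5) (4,3) (4,5) (5,4) (5,5)] -> total=12

Answer: ......
..#...
...###
...###
...###
....##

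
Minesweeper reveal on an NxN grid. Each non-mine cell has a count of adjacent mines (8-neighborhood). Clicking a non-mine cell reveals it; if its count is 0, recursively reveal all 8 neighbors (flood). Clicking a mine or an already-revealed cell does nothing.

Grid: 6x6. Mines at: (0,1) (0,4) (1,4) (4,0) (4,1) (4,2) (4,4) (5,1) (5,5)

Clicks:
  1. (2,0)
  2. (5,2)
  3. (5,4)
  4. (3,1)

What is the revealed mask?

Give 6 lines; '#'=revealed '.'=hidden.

Answer: ......
####..
####..
####..
......
..#.#.

Derivation:
Click 1 (2,0) count=0: revealed 12 new [(1,0) (1,1) (1,2) (1,3) (2,0) (2,1) (2,2) (2,3) (3,0) (3,1) (3,2) (3,3)] -> total=12
Click 2 (5,2) count=3: revealed 1 new [(5,2)] -> total=13
Click 3 (5,4) count=2: revealed 1 new [(5,4)] -> total=14
Click 4 (3,1) count=3: revealed 0 new [(none)] -> total=14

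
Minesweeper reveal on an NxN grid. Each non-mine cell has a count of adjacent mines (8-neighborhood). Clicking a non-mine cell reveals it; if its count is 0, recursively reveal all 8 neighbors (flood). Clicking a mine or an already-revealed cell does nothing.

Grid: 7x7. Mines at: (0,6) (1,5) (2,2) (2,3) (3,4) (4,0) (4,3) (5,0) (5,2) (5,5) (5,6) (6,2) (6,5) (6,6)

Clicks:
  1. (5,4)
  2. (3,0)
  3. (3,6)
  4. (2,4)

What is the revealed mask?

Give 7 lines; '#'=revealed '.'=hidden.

Click 1 (5,4) count=3: revealed 1 new [(5,4)] -> total=1
Click 2 (3,0) count=1: revealed 1 new [(3,0)] -> total=2
Click 3 (3,6) count=0: revealed 6 new [(2,5) (2,6) (3,5) (3,6) (4,5) (4,6)] -> total=8
Click 4 (2,4) count=3: revealed 1 new [(2,4)] -> total=9

Answer: .......
.......
....###
#....##
.....##
....#..
.......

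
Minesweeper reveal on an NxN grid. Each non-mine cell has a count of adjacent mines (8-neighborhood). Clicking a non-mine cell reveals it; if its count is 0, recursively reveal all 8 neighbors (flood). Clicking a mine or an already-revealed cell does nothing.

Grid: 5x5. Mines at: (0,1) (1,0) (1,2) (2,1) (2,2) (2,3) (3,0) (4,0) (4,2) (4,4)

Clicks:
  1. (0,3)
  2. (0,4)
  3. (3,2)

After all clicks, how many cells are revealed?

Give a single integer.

Answer: 5

Derivation:
Click 1 (0,3) count=1: revealed 1 new [(0,3)] -> total=1
Click 2 (0,4) count=0: revealed 3 new [(0,4) (1,3) (1,4)] -> total=4
Click 3 (3,2) count=4: revealed 1 new [(3,2)] -> total=5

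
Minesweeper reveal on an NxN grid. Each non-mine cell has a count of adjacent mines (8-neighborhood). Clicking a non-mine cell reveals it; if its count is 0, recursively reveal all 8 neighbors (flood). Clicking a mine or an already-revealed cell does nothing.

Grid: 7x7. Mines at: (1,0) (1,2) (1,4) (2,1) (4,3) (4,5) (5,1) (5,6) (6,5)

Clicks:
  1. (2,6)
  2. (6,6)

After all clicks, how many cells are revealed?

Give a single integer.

Answer: 9

Derivation:
Click 1 (2,6) count=0: revealed 8 new [(0,5) (0,6) (1,5) (1,6) (2,5) (2,6) (3,5) (3,6)] -> total=8
Click 2 (6,6) count=2: revealed 1 new [(6,6)] -> total=9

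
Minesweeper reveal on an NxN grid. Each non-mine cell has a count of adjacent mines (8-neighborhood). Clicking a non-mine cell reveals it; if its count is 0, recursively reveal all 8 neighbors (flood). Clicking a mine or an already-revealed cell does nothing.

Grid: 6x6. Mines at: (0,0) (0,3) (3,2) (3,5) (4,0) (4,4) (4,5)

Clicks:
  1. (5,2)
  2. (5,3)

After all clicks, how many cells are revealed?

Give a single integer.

Click 1 (5,2) count=0: revealed 6 new [(4,1) (4,2) (4,3) (5,1) (5,2) (5,3)] -> total=6
Click 2 (5,3) count=1: revealed 0 new [(none)] -> total=6

Answer: 6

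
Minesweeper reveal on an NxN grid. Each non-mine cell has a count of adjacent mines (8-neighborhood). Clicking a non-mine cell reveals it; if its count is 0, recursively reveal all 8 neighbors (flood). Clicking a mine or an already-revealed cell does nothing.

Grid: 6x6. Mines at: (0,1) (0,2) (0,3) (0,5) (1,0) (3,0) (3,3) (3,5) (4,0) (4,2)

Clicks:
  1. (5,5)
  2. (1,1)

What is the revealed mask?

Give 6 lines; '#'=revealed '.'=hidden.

Answer: ......
.#....
......
......
...###
...###

Derivation:
Click 1 (5,5) count=0: revealed 6 new [(4,3) (4,4) (4,5) (5,3) (5,4) (5,5)] -> total=6
Click 2 (1,1) count=3: revealed 1 new [(1,1)] -> total=7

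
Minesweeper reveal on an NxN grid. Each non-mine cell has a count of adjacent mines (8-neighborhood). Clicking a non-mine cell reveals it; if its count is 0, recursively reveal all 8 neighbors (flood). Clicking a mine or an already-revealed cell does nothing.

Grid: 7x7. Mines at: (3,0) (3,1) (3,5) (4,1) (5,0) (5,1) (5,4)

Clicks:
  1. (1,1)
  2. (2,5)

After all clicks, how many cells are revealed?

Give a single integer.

Answer: 27

Derivation:
Click 1 (1,1) count=0: revealed 27 new [(0,0) (0,1) (0,2) (0,3) (0,4) (0,5) (0,6) (1,0) (1,1) (1,2) (1,3) (1,4) (1,5) (1,6) (2,0) (2,1) (2,2) (2,3) (2,4) (2,5) (2,6) (3,2) (3,3) (3,4) (4,2) (4,3) (4,4)] -> total=27
Click 2 (2,5) count=1: revealed 0 new [(none)] -> total=27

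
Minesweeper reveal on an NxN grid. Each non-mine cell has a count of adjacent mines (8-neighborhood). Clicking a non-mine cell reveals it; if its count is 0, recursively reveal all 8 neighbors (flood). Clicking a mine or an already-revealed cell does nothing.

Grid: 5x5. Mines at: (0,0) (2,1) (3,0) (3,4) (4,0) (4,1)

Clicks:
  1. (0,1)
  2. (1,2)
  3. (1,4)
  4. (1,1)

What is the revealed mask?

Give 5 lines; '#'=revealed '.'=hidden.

Answer: .####
.####
..###
.....
.....

Derivation:
Click 1 (0,1) count=1: revealed 1 new [(0,1)] -> total=1
Click 2 (1,2) count=1: revealed 1 new [(1,2)] -> total=2
Click 3 (1,4) count=0: revealed 9 new [(0,2) (0,3) (0,4) (1,1) (1,3) (1,4) (2,2) (2,3) (2,4)] -> total=11
Click 4 (1,1) count=2: revealed 0 new [(none)] -> total=11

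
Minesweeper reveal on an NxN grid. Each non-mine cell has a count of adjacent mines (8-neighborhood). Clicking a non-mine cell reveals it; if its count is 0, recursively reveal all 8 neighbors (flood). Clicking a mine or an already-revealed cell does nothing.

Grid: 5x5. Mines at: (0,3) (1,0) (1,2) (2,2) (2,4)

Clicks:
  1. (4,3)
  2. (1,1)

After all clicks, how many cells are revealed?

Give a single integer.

Click 1 (4,3) count=0: revealed 12 new [(2,0) (2,1) (3,0) (3,1) (3,2) (3,3) (3,4) (4,0) (4,1) (4,2) (4,3) (4,4)] -> total=12
Click 2 (1,1) count=3: revealed 1 new [(1,1)] -> total=13

Answer: 13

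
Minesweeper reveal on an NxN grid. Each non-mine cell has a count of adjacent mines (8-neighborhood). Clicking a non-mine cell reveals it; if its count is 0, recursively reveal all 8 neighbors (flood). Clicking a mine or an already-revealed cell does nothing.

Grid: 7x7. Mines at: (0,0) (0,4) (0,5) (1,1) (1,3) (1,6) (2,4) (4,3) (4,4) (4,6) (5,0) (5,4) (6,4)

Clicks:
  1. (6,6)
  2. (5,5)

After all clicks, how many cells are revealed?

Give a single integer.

Answer: 4

Derivation:
Click 1 (6,6) count=0: revealed 4 new [(5,5) (5,6) (6,5) (6,6)] -> total=4
Click 2 (5,5) count=4: revealed 0 new [(none)] -> total=4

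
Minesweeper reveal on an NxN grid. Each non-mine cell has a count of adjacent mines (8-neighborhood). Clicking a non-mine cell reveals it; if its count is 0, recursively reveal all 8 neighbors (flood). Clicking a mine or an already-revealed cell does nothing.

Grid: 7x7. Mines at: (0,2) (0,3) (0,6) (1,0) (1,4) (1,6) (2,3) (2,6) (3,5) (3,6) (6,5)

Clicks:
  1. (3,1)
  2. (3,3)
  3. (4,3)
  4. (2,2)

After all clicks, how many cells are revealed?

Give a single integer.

Click 1 (3,1) count=0: revealed 23 new [(2,0) (2,1) (2,2) (3,0) (3,1) (3,2) (3,3) (3,4) (4,0) (4,1) (4,2) (4,3) (4,4) (5,0) (5,1) (5,2) (5,3) (5,4) (6,0) (6,1) (6,2) (6,3) (6,4)] -> total=23
Click 2 (3,3) count=1: revealed 0 new [(none)] -> total=23
Click 3 (4,3) count=0: revealed 0 new [(none)] -> total=23
Click 4 (2,2) count=1: revealed 0 new [(none)] -> total=23

Answer: 23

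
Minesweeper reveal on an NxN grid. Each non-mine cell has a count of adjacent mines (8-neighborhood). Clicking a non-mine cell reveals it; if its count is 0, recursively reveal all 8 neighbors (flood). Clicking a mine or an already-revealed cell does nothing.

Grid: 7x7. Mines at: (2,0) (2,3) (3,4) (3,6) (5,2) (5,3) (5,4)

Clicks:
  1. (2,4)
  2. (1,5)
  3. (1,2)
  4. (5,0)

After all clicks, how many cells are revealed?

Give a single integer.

Click 1 (2,4) count=2: revealed 1 new [(2,4)] -> total=1
Click 2 (1,5) count=0: revealed 16 new [(0,0) (0,1) (0,2) (0,3) (0,4) (0,5) (0,6) (1,0) (1,1) (1,2) (1,3) (1,4) (1,5) (1,6) (2,5) (2,6)] -> total=17
Click 3 (1,2) count=1: revealed 0 new [(none)] -> total=17
Click 4 (5,0) count=0: revealed 8 new [(3,0) (3,1) (4,0) (4,1) (5,0) (5,1) (6,0) (6,1)] -> total=25

Answer: 25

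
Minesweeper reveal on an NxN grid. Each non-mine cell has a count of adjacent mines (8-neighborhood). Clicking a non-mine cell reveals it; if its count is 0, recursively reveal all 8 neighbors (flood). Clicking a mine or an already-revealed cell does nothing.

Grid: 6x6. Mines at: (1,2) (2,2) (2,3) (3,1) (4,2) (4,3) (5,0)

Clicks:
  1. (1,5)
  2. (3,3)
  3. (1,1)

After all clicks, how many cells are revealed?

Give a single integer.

Click 1 (1,5) count=0: revealed 14 new [(0,3) (0,4) (0,5) (1,3) (1,4) (1,5) (2,4) (2,5) (3,4) (3,5) (4,4) (4,5) (5,4) (5,5)] -> total=14
Click 2 (3,3) count=4: revealed 1 new [(3,3)] -> total=15
Click 3 (1,1) count=2: revealed 1 new [(1,1)] -> total=16

Answer: 16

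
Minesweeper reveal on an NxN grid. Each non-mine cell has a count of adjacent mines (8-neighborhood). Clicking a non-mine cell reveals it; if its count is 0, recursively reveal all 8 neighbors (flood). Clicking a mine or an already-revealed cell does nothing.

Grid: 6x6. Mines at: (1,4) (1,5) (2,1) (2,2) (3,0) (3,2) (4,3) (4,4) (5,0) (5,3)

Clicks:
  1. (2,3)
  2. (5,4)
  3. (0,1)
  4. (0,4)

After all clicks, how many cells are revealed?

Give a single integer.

Click 1 (2,3) count=3: revealed 1 new [(2,3)] -> total=1
Click 2 (5,4) count=3: revealed 1 new [(5,4)] -> total=2
Click 3 (0,1) count=0: revealed 8 new [(0,0) (0,1) (0,2) (0,3) (1,0) (1,1) (1,2) (1,3)] -> total=10
Click 4 (0,4) count=2: revealed 1 new [(0,4)] -> total=11

Answer: 11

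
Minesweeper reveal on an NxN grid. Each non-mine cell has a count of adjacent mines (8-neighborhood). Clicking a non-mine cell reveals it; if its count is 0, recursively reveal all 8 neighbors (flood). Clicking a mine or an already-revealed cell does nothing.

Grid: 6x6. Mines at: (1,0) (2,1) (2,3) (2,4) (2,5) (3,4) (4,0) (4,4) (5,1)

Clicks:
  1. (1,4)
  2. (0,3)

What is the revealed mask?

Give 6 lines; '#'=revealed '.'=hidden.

Answer: .#####
.#####
......
......
......
......

Derivation:
Click 1 (1,4) count=3: revealed 1 new [(1,4)] -> total=1
Click 2 (0,3) count=0: revealed 9 new [(0,1) (0,2) (0,3) (0,4) (0,5) (1,1) (1,2) (1,3) (1,5)] -> total=10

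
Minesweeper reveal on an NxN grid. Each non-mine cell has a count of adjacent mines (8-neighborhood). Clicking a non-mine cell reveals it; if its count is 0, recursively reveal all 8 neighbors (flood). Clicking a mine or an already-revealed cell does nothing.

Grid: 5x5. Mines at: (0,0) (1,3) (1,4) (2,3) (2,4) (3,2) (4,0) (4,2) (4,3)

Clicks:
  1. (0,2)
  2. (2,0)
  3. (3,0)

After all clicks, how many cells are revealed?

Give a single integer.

Click 1 (0,2) count=1: revealed 1 new [(0,2)] -> total=1
Click 2 (2,0) count=0: revealed 6 new [(1,0) (1,1) (2,0) (2,1) (3,0) (3,1)] -> total=7
Click 3 (3,0) count=1: revealed 0 new [(none)] -> total=7

Answer: 7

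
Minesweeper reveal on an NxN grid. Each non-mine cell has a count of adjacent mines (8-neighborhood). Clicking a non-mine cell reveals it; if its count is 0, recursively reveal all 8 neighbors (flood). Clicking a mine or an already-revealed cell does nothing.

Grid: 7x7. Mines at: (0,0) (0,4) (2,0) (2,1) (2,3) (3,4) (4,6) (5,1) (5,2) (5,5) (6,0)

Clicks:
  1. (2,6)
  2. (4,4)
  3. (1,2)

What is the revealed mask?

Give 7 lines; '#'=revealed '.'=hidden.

Click 1 (2,6) count=0: revealed 8 new [(0,5) (0,6) (1,5) (1,6) (2,5) (2,6) (3,5) (3,6)] -> total=8
Click 2 (4,4) count=2: revealed 1 new [(4,4)] -> total=9
Click 3 (1,2) count=2: revealed 1 new [(1,2)] -> total=10

Answer: .....##
..#..##
.....##
.....##
....#..
.......
.......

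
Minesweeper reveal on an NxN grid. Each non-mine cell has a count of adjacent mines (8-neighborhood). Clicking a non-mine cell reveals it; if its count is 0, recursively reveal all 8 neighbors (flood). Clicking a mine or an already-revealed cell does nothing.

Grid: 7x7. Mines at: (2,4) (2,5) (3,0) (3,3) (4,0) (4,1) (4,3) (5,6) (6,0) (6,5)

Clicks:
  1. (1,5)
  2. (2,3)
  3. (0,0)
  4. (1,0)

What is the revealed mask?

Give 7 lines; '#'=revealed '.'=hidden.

Click 1 (1,5) count=2: revealed 1 new [(1,5)] -> total=1
Click 2 (2,3) count=2: revealed 1 new [(2,3)] -> total=2
Click 3 (0,0) count=0: revealed 16 new [(0,0) (0,1) (0,2) (0,3) (0,4) (0,5) (0,6) (1,0) (1,1) (1,2) (1,3) (1,4) (1,6) (2,0) (2,1) (2,2)] -> total=18
Click 4 (1,0) count=0: revealed 0 new [(none)] -> total=18

Answer: #######
#######
####...
.......
.......
.......
.......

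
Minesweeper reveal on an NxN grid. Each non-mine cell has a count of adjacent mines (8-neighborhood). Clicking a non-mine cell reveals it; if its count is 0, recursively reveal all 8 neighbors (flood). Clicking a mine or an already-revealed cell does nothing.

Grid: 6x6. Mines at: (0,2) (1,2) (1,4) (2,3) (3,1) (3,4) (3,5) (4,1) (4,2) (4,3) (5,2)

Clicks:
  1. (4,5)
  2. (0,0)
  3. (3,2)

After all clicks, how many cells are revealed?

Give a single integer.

Answer: 8

Derivation:
Click 1 (4,5) count=2: revealed 1 new [(4,5)] -> total=1
Click 2 (0,0) count=0: revealed 6 new [(0,0) (0,1) (1,0) (1,1) (2,0) (2,1)] -> total=7
Click 3 (3,2) count=5: revealed 1 new [(3,2)] -> total=8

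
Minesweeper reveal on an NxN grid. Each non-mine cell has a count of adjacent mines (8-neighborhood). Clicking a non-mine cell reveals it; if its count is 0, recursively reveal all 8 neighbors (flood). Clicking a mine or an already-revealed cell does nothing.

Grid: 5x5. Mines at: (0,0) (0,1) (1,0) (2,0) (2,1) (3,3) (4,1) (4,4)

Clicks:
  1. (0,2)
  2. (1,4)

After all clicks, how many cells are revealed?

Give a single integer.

Click 1 (0,2) count=1: revealed 1 new [(0,2)] -> total=1
Click 2 (1,4) count=0: revealed 8 new [(0,3) (0,4) (1,2) (1,3) (1,4) (2,2) (2,3) (2,4)] -> total=9

Answer: 9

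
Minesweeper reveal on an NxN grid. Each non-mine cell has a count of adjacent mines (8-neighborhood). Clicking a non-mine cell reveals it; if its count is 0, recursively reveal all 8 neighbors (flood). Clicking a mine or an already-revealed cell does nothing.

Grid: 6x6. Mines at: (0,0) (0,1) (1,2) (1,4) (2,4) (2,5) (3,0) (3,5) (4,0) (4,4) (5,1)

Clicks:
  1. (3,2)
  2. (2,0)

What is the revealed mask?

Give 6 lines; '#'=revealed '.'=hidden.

Click 1 (3,2) count=0: revealed 9 new [(2,1) (2,2) (2,3) (3,1) (3,2) (3,3) (4,1) (4,2) (4,3)] -> total=9
Click 2 (2,0) count=1: revealed 1 new [(2,0)] -> total=10

Answer: ......
......
####..
.###..
.###..
......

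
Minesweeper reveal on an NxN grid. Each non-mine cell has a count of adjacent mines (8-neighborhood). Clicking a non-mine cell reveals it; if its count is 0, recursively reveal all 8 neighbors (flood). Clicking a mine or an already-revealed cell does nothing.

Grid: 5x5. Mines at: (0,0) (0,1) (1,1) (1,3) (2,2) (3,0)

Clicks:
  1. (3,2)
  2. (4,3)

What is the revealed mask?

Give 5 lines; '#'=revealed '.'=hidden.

Click 1 (3,2) count=1: revealed 1 new [(3,2)] -> total=1
Click 2 (4,3) count=0: revealed 9 new [(2,3) (2,4) (3,1) (3,3) (3,4) (4,1) (4,2) (4,3) (4,4)] -> total=10

Answer: .....
.....
...##
.####
.####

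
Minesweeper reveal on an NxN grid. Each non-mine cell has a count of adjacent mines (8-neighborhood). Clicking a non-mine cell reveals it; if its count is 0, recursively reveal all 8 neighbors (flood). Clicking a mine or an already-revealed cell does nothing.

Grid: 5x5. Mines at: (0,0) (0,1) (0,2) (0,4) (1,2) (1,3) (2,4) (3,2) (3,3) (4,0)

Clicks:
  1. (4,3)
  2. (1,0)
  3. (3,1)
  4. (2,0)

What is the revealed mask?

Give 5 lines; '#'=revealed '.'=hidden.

Answer: .....
##...
##...
##...
...#.

Derivation:
Click 1 (4,3) count=2: revealed 1 new [(4,3)] -> total=1
Click 2 (1,0) count=2: revealed 1 new [(1,0)] -> total=2
Click 3 (3,1) count=2: revealed 1 new [(3,1)] -> total=3
Click 4 (2,0) count=0: revealed 4 new [(1,1) (2,0) (2,1) (3,0)] -> total=7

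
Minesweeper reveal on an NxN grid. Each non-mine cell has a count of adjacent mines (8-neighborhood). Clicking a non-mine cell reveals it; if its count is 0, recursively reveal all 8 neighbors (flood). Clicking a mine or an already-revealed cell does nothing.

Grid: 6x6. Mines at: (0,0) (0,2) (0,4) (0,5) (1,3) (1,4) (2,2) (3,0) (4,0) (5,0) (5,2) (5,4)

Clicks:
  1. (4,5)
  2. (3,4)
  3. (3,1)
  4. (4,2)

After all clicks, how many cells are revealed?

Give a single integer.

Click 1 (4,5) count=1: revealed 1 new [(4,5)] -> total=1
Click 2 (3,4) count=0: revealed 8 new [(2,3) (2,4) (2,5) (3,3) (3,4) (3,5) (4,3) (4,4)] -> total=9
Click 3 (3,1) count=3: revealed 1 new [(3,1)] -> total=10
Click 4 (4,2) count=1: revealed 1 new [(4,2)] -> total=11

Answer: 11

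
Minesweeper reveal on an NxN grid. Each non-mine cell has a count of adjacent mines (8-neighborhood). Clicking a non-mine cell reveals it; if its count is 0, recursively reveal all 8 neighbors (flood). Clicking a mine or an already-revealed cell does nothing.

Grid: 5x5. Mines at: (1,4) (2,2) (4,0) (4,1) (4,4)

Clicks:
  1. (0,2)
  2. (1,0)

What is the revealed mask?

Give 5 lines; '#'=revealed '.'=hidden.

Click 1 (0,2) count=0: revealed 12 new [(0,0) (0,1) (0,2) (0,3) (1,0) (1,1) (1,2) (1,3) (2,0) (2,1) (3,0) (3,1)] -> total=12
Click 2 (1,0) count=0: revealed 0 new [(none)] -> total=12

Answer: ####.
####.
##...
##...
.....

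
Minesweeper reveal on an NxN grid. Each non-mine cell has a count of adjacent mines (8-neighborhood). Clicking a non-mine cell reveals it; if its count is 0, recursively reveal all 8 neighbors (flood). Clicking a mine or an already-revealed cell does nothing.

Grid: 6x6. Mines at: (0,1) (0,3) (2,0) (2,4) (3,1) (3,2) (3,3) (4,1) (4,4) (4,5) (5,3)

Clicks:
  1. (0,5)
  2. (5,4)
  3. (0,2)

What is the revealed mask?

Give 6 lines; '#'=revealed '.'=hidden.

Answer: ..#.##
....##
......
......
......
....#.

Derivation:
Click 1 (0,5) count=0: revealed 4 new [(0,4) (0,5) (1,4) (1,5)] -> total=4
Click 2 (5,4) count=3: revealed 1 new [(5,4)] -> total=5
Click 3 (0,2) count=2: revealed 1 new [(0,2)] -> total=6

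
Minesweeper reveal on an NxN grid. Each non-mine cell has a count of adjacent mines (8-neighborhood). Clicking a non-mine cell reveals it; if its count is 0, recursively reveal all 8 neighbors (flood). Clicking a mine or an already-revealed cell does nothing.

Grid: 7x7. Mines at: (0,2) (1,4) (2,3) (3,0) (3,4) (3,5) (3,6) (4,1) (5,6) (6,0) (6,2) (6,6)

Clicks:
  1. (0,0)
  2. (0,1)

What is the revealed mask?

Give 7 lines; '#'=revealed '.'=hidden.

Click 1 (0,0) count=0: revealed 6 new [(0,0) (0,1) (1,0) (1,1) (2,0) (2,1)] -> total=6
Click 2 (0,1) count=1: revealed 0 new [(none)] -> total=6

Answer: ##.....
##.....
##.....
.......
.......
.......
.......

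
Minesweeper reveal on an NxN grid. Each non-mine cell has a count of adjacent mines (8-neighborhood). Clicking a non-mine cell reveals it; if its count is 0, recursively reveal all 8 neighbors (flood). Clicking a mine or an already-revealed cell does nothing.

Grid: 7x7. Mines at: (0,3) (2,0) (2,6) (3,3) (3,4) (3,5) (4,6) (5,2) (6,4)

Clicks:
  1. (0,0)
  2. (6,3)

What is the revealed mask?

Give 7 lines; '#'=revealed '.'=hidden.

Click 1 (0,0) count=0: revealed 6 new [(0,0) (0,1) (0,2) (1,0) (1,1) (1,2)] -> total=6
Click 2 (6,3) count=2: revealed 1 new [(6,3)] -> total=7

Answer: ###....
###....
.......
.......
.......
.......
...#...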